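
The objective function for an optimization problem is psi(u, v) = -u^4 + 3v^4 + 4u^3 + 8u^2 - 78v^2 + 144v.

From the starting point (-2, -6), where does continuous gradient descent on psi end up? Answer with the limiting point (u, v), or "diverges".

psi is separable, so gradient descent decouples: u follows -∂psi/∂u, v follows -∂psi/∂v.
∂psi/∂u = -4u(u - 4)(u + 1); at u=-2 this is 48, so u decreases.
∂psi/∂v = 12(v - 3)(v - 1)(v + 4); at v=-6 this is -1512, so v increases.
The u-coordinate has no critical point in that direction and runs off to infinity.

diverges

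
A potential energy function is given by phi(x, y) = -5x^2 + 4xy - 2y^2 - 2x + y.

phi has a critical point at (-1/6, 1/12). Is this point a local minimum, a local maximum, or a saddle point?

The Hessian of phi is constant: H = [[-10, 4], [4, -4]].
det(H) = (-10)·(-4) − 4² = 24.
det(H) > 0 and tr(H) = -14 < 0, so H is negative definite and the point is a local maximum.

local maximum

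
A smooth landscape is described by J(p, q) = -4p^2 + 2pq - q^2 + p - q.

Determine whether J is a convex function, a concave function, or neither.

J is quadratic, so its Hessian is the constant matrix H = [[-8, 2], [2, -2]].
det(H) = 12, tr(H) = -10.
det(H) > 0 and tr(H) < 0, so H is negative definite everywhere: concave.

concave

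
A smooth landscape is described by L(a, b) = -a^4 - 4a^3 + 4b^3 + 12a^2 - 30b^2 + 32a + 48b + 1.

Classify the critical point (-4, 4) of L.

saddle point

The mixed partial ∂²L/∂a∂b is 0, so the Hessian at any point is diag(L_aa, L_bb) = diag(12(-a^2 - 2a + 2), 12(2b - 5)).
At (-4, 4): H = diag(-72, 36).
The eigenvalues have opposite signs, so H is indefinite: a saddle point.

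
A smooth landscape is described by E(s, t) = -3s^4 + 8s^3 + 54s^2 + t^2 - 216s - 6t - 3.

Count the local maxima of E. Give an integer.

E separates as a function of s plus a function of t, so ∇E=0 decouples.
∂E/∂s = -12(s - 3)(s - 2)(s + 3) = 0 at s ∈ {-3, 2, 3}; ∂E/∂t = 2(t - 3) = 0 at t ∈ {3}.
The Hessian is diagonal: diag(E_ss, E_tt). Second derivatives: E_ss(-3)=-360, E_ss(2)=60, E_ss(3)=-72; E_tt(3)=2.
Local maxima occur where both diagonal entries negative: none. Count: 0.

0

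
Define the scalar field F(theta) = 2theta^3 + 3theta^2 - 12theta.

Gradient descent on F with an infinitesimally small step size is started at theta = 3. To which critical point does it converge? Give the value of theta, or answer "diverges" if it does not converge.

1

F'(theta) = 6(theta - 1)(theta + 2), so F'(3) = 60.
Gradient descent moves in the -F' direction, i.e. theta is decreasing.
The nearest critical point in that direction is theta = 1, where F'' = 18 > 0 (a local minimum). The iterate converges there.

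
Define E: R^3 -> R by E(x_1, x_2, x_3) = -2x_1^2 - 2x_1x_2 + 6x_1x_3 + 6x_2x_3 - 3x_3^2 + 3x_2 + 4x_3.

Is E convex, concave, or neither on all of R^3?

E is quadratic, so its Hessian is the constant matrix H = [[-4, -2, 6], [-2, 0, 6], [6, 6, -6]].
Leading principal minors: -4, -4, 24.
Neither pattern holds ⇒ H is indefinite ⇒ neither convex nor concave.

neither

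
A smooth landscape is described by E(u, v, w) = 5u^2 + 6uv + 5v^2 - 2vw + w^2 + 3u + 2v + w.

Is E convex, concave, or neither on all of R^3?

convex

E is quadratic, so its Hessian is the constant matrix H = [[10, 6, 0], [6, 10, -2], [0, -2, 2]].
Leading principal minors: 10, 64, 88.
All positive ⇒ H ≻ 0 ⇒ convex.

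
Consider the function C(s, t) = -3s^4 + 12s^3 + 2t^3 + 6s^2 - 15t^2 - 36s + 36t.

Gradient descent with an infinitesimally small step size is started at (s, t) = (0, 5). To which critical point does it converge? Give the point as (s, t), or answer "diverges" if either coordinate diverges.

C is separable, so gradient descent decouples: s follows -∂C/∂s, t follows -∂C/∂t.
∂C/∂s = -12(s - 3)(s - 1)(s + 1); at s=0 this is -36, so s increases.
∂C/∂t = 6(t - 3)(t - 2); at t=5 this is 36, so t decreases.
s converges to its nearest critical value 1 (a local min of the s-part); t converges to 3. The iterate converges to (1, 3).

(1, 3)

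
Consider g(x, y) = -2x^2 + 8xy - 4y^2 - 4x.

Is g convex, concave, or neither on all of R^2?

neither

g is quadratic, so its Hessian is the constant matrix H = [[-4, 8], [8, -8]].
det(H) = -32, tr(H) = -12.
det(H) < 0, so H is indefinite: neither convex nor concave.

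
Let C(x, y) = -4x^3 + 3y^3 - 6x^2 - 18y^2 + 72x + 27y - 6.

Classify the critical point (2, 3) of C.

saddle point

The mixed partial ∂²C/∂x∂y is 0, so the Hessian at any point is diag(C_xx, C_yy) = diag(-12(2x + 1), 18(y - 2)).
At (2, 3): H = diag(-60, 18).
The eigenvalues have opposite signs, so H is indefinite: a saddle point.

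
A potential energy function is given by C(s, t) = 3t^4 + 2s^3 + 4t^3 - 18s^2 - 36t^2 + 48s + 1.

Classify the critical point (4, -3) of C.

The mixed partial ∂²C/∂s∂t is 0, so the Hessian at any point is diag(C_ss, C_tt) = diag(12(s - 3), 12(3t^2 + 2t - 6)).
At (4, -3): H = diag(12, 180).
Both eigenvalues are positive, so H is positive definite: a local minimum.

local minimum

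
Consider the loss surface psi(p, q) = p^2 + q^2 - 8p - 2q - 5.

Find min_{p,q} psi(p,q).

psi(p,q) separates as A(p) + B(q) − 5, so its minimum is min A + min B − 5.
A'(p) = 2p - 8 vanishes at p ∈ {4}; B'(q) = 2q - 2 vanishes at q ∈ {1}.
Local minima of A (where A''>0): A(4)=-16. Local minima of B: B(1)=-1.
So the global minimum of psi is A(4) + B(1) − 5 = -16 − 1 − 5 = -22, attained at (4, 1).

-22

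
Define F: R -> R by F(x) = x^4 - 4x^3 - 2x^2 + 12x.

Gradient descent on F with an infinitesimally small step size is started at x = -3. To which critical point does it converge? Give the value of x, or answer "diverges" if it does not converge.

F'(x) = 4(x - 3)(x - 1)(x + 1), so F'(-3) = -192.
Gradient descent moves in the -F' direction, i.e. x is increasing.
The nearest critical point in that direction is x = -1, where F'' = 32 > 0 (a local minimum). The iterate converges there.

-1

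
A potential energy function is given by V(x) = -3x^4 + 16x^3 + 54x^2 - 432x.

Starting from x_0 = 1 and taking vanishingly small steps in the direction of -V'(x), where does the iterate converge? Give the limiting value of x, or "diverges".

3

V'(x) = -12(x - 4)(x - 3)(x + 3), so V'(1) = -288.
Gradient descent moves in the -V' direction, i.e. x is increasing.
The nearest critical point in that direction is x = 3, where V'' = 72 > 0 (a local minimum). The iterate converges there.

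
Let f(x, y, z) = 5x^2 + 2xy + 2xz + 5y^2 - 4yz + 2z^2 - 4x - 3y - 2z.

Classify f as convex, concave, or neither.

convex

f is quadratic, so its Hessian is the constant matrix H = [[10, 2, 2], [2, 10, -4], [2, -4, 4]].
Leading principal minors: 10, 96, 152.
All positive ⇒ H ≻ 0 ⇒ convex.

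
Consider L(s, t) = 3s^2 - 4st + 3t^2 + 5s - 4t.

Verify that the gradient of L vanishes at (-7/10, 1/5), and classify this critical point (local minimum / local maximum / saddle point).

local minimum

∇L = (6s - 4t + 5, -4s + 6t - 4); substituting (-7/10, 1/5) gives ∇L = (0, 0), so (-7/10, 1/5) is indeed a critical point.
The Hessian of L is constant: H = [[6, -4], [-4, 6]].
det(H) = 6·6 − (-4)² = 20.
det(H) > 0 and tr(H) = 12 > 0, so H is positive definite and the point is a local minimum.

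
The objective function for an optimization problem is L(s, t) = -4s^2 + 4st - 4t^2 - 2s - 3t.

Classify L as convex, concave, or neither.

concave

L is quadratic, so its Hessian is the constant matrix H = [[-8, 4], [4, -8]].
det(H) = 48, tr(H) = -16.
det(H) > 0 and tr(H) < 0, so H is negative definite everywhere: concave.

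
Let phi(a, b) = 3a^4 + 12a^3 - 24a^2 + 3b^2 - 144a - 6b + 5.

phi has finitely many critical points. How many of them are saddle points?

1

phi separates as a function of a plus a function of b, so ∇phi=0 decouples.
∂phi/∂a = 12(a - 2)(a + 2)(a + 3) = 0 at a ∈ {-3, -2, 2}; ∂phi/∂b = 6(b - 1) = 0 at b ∈ {1}.
The Hessian is diagonal: diag(phi_aa, phi_bb). Second derivatives: phi_aa(-3)=60, phi_aa(-2)=-48, phi_aa(2)=240; phi_bb(1)=6.
Saddle points occur where the two diagonal entries have opposite signs: (-2, 1). Count: 1.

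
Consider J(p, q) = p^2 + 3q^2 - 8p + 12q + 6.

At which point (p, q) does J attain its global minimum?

(4, -2)

J(p,q) separates as A(p) + B(q) + 6, so its minimum is min A + min B + 6.
A'(p) = 2p - 8 vanishes at p ∈ {4}; B'(q) = 6q + 12 vanishes at q ∈ {-2}.
Local minima of A (where A''>0): A(4)=-16. Local minima of B: B(-2)=-12.
So the global minimum of J is A(4) + B(-2) + 6 = -16 − 12 + 6 = -22, attained at (4, -2).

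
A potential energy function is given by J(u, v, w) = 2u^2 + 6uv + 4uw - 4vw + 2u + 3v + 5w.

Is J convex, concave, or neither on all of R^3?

neither

J is quadratic, so its Hessian is the constant matrix H = [[4, 6, 4], [6, 0, -4], [4, -4, 0]].
Leading principal minors: 4, -36, -256.
Neither pattern holds ⇒ H is indefinite ⇒ neither convex nor concave.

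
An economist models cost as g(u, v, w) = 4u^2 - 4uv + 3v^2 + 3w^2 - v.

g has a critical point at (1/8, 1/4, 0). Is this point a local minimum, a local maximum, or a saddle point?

The Hessian is constant: H = [[8, -4, 0], [-4, 6, 0], [0, 0, 6]].
Leading principal minors: Δ₁ = 8, Δ₂ = 32, Δ₃ = 192.
All leading minors are positive, so H is positive definite: a local minimum.

local minimum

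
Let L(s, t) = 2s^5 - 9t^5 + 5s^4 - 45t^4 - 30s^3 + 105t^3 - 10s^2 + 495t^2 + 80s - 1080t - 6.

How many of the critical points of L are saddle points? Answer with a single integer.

L separates as a function of s plus a function of t, so ∇L=0 decouples.
∂L/∂s = 10(s - 2)(s - 1)(s + 1)(s + 4) = 0 at s ∈ {-4, -1, 1, 2}; ∂L/∂t = -45(t - 2)(t - 1)(t + 3)(t + 4) = 0 at t ∈ {-4, -3, 1, 2}.
The Hessian is diagonal: diag(L_ss, L_tt). Second derivatives: L_ss(-4)=-900, L_ss(-1)=180, L_ss(1)=-100, L_ss(2)=180; L_tt(-4)=1350, L_tt(-3)=-900, L_tt(1)=900, L_tt(2)=-1350.
Saddle points occur where the two diagonal entries have opposite signs: (-4, -4), (-4, 1), (-1, -3), (-1, 2), (1, -4), (1, 1), (2, -3), (2, 2). Count: 8.

8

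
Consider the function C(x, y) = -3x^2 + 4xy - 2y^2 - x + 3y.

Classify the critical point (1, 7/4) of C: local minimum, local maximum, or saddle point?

local maximum

The Hessian of C is constant: H = [[-6, 4], [4, -4]].
det(H) = (-6)·(-4) − 4² = 8.
det(H) > 0 and tr(H) = -10 < 0, so H is negative definite and the point is a local maximum.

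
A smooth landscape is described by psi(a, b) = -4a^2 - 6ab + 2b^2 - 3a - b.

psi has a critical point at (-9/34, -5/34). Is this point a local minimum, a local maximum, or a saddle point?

saddle point

The Hessian of psi is constant: H = [[-8, -6], [-6, 4]].
det(H) = (-8)·4 − (-6)² = -68.
Since det(H) < 0, H is indefinite and the critical point is a saddle point.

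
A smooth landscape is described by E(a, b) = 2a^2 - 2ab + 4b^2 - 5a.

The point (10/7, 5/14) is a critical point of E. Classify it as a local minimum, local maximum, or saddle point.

local minimum

The Hessian of E is constant: H = [[4, -2], [-2, 8]].
det(H) = 4·8 − (-2)² = 28.
det(H) > 0 and tr(H) = 12 > 0, so H is positive definite and the point is a local minimum.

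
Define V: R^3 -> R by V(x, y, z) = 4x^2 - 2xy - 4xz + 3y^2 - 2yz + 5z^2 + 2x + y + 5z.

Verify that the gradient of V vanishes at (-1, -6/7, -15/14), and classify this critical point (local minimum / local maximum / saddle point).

∇V = (8x - 2y - 4z + 2, -2x + 6y - 2z + 1, -4x - 2y + 10z + 5); substituting (-1, -6/7, -15/14) gives ∇V = (0, 0, 0), so (-1, -6/7, -15/14) is indeed a critical point.
The Hessian is constant: H = [[8, -2, -4], [-2, 6, -2], [-4, -2, 10]].
Leading principal minors: Δ₁ = 8, Δ₂ = 44, Δ₃ = 280.
All leading minors are positive, so H is positive definite: a local minimum.

local minimum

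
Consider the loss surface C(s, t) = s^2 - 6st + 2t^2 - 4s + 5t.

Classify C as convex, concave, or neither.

C is quadratic, so its Hessian is the constant matrix H = [[2, -6], [-6, 4]].
det(H) = -28, tr(H) = 6.
det(H) < 0, so H is indefinite: neither convex nor concave.

neither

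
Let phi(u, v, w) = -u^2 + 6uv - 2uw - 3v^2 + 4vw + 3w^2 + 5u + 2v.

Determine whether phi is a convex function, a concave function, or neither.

neither

phi is quadratic, so its Hessian is the constant matrix H = [[-2, 6, -2], [6, -6, 4], [-2, 4, 6]].
Leading principal minors: -2, -24, -184.
Neither pattern holds ⇒ H is indefinite ⇒ neither convex nor concave.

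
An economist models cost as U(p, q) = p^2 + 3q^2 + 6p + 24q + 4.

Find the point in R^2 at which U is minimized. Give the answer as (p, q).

(-3, -4)

U(p,q) separates as A(p) + B(q) + 4, so its minimum is min A + min B + 4.
A'(p) = 2p + 6 vanishes at p ∈ {-3}; B'(q) = 6q + 24 vanishes at q ∈ {-4}.
Local minima of A (where A''>0): A(-3)=-9. Local minima of B: B(-4)=-48.
So the global minimum of U is A(-3) + B(-4) + 4 = -9 − 48 + 4 = -53, attained at (-3, -4).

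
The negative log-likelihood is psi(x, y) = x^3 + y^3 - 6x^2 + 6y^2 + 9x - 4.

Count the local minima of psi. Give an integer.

psi separates as a function of x plus a function of y, so ∇psi=0 decouples.
∂psi/∂x = 3(x - 3)(x - 1) = 0 at x ∈ {1, 3}; ∂psi/∂y = 3y(y + 4) = 0 at y ∈ {-4, 0}.
The Hessian is diagonal: diag(psi_xx, psi_yy). Second derivatives: psi_xx(1)=-6, psi_xx(3)=6; psi_yy(-4)=-12, psi_yy(0)=12.
Local minima occur where both diagonal entries positive: (3, 0). Count: 1.

1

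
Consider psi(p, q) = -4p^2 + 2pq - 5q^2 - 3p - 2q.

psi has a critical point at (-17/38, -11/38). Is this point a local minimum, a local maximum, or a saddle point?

The Hessian of psi is constant: H = [[-8, 2], [2, -10]].
det(H) = (-8)·(-10) − 2² = 76.
det(H) > 0 and tr(H) = -18 < 0, so H is negative definite and the point is a local maximum.

local maximum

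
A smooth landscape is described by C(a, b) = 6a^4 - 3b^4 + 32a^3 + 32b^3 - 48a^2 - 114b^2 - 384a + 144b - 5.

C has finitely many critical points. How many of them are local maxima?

C separates as a function of a plus a function of b, so ∇C=0 decouples.
∂C/∂a = 24(a - 2)(a + 2)(a + 4) = 0 at a ∈ {-4, -2, 2}; ∂C/∂b = -12(b - 4)(b - 3)(b - 1) = 0 at b ∈ {1, 3, 4}.
The Hessian is diagonal: diag(C_aa, C_bb). Second derivatives: C_aa(-4)=288, C_aa(-2)=-192, C_aa(2)=576; C_bb(1)=-72, C_bb(3)=24, C_bb(4)=-36.
Local maxima occur where both diagonal entries negative: (-2, 1), (-2, 4). Count: 2.

2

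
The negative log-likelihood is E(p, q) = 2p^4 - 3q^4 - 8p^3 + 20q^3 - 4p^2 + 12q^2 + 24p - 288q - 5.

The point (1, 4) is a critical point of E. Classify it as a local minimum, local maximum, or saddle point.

The mixed partial ∂²E/∂p∂q is 0, so the Hessian at any point is diag(E_pp, E_qq) = diag(8(3p^2 - 6p - 1), 12(-3q^2 + 10q + 2)).
At (1, 4): H = diag(-32, -72).
Both eigenvalues are negative, so H is negative definite: a local maximum.

local maximum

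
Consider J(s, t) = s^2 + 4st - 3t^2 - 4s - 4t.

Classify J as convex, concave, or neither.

J is quadratic, so its Hessian is the constant matrix H = [[2, 4], [4, -6]].
det(H) = -28, tr(H) = -4.
det(H) < 0, so H is indefinite: neither convex nor concave.

neither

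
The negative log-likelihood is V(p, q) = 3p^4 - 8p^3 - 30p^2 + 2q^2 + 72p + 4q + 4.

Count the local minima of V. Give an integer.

2

V separates as a function of p plus a function of q, so ∇V=0 decouples.
∂V/∂p = 12(p - 3)(p - 1)(p + 2) = 0 at p ∈ {-2, 1, 3}; ∂V/∂q = 4(q + 1) = 0 at q ∈ {-1}.
The Hessian is diagonal: diag(V_pp, V_qq). Second derivatives: V_pp(-2)=180, V_pp(1)=-72, V_pp(3)=120; V_qq(-1)=4.
Local minima occur where both diagonal entries positive: (-2, -1), (3, -1). Count: 2.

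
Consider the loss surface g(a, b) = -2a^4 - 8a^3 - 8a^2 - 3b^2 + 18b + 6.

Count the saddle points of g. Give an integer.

1

g separates as a function of a plus a function of b, so ∇g=0 decouples.
∂g/∂a = -8a(a + 1)(a + 2) = 0 at a ∈ {-2, -1, 0}; ∂g/∂b = -6(b - 3) = 0 at b ∈ {3}.
The Hessian is diagonal: diag(g_aa, g_bb). Second derivatives: g_aa(-2)=-16, g_aa(-1)=8, g_aa(0)=-16; g_bb(3)=-6.
Saddle points occur where the two diagonal entries have opposite signs: (-1, 3). Count: 1.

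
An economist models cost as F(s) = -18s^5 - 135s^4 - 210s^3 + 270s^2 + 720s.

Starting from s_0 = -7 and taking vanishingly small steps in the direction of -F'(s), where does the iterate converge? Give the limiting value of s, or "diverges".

F'(s) = -90(s - 1)(s + 1)(s + 2)(s + 4), so F'(-7) = -64800.
Gradient descent moves in the -F' direction, i.e. s is increasing.
The nearest critical point in that direction is s = -4, where F'' = 2700 > 0 (a local minimum). The iterate converges there.

-4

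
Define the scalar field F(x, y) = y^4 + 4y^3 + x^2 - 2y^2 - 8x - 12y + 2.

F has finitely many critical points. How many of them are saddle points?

1

F separates as a function of x plus a function of y, so ∇F=0 decouples.
∂F/∂x = 2(x - 4) = 0 at x ∈ {4}; ∂F/∂y = 4(y - 1)(y + 1)(y + 3) = 0 at y ∈ {-3, -1, 1}.
The Hessian is diagonal: diag(F_xx, F_yy). Second derivatives: F_xx(4)=2; F_yy(-3)=32, F_yy(-1)=-16, F_yy(1)=32.
Saddle points occur where the two diagonal entries have opposite signs: (4, -1). Count: 1.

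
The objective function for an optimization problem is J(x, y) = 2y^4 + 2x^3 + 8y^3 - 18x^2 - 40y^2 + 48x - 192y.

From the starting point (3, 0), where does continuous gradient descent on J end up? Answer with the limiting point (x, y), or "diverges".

J is separable, so gradient descent decouples: x follows -∂J/∂x, y follows -∂J/∂y.
∂J/∂x = 6(x - 4)(x - 2); at x=3 this is -6, so x increases.
∂J/∂y = 8(y - 3)(y + 2)(y + 4); at y=0 this is -192, so y increases.
x converges to its nearest critical value 4 (a local min of the x-part); y converges to 3. The iterate converges to (4, 3).

(4, 3)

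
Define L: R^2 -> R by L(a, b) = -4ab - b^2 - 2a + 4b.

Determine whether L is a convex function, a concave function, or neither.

L is quadratic, so its Hessian is the constant matrix H = [[0, -4], [-4, -2]].
det(H) = -16, tr(H) = -2.
det(H) < 0, so H is indefinite: neither convex nor concave.

neither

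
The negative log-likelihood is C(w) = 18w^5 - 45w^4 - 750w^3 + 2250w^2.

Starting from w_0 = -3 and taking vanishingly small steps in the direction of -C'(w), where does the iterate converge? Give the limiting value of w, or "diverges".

C'(w) = 90w(w - 5)(w - 2)(w + 5), so C'(-3) = -21600.
Gradient descent moves in the -C' direction, i.e. w is increasing.
The nearest critical point in that direction is w = 0, where C'' = 4500 > 0 (a local minimum). The iterate converges there.

0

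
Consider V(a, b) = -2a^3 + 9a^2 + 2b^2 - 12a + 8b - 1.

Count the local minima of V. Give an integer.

1

V separates as a function of a plus a function of b, so ∇V=0 decouples.
∂V/∂a = -6(a - 2)(a - 1) = 0 at a ∈ {1, 2}; ∂V/∂b = 4(b + 2) = 0 at b ∈ {-2}.
The Hessian is diagonal: diag(V_aa, V_bb). Second derivatives: V_aa(1)=6, V_aa(2)=-6; V_bb(-2)=4.
Local minima occur where both diagonal entries positive: (1, -2). Count: 1.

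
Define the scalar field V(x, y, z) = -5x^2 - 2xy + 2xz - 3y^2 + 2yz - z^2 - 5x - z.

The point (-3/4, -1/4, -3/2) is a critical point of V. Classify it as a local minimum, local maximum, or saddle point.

local maximum

The Hessian is constant: H = [[-10, -2, 2], [-2, -6, 2], [2, 2, -2]].
Leading principal minors: Δ₁ = -10, Δ₂ = 56, Δ₃ = -64.
The minors alternate sign starting negative (−, +, −), so H is negative definite: a local maximum.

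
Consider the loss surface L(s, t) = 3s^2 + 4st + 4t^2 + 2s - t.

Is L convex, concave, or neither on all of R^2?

L is quadratic, so its Hessian is the constant matrix H = [[6, 4], [4, 8]].
det(H) = 32, tr(H) = 14.
det(H) > 0 and tr(H) > 0, so H is positive definite everywhere: convex.

convex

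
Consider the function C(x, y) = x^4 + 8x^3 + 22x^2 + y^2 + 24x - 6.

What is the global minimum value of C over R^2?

C(x,y) separates as P(x) + Q(y) − 6, so its minimum is min P + min Q − 6.
P'(x) = 4(x + 1)(x + 2)(x + 3) vanishes at x ∈ {-3, -2, -1}; Q'(y) = 2y vanishes at y ∈ {0}.
Local minima of P (where P''>0): P(-3)=-9, P(-1)=-9. Local minima of Q: Q(0)=0.
So the global minimum of C is P(-3) + Q(0) − 6 = -9 + 0 − 6 = -15, attained at (-3, 0).

-15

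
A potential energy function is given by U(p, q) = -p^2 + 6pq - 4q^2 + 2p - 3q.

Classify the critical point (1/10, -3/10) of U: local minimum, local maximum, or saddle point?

The Hessian of U is constant: H = [[-2, 6], [6, -8]].
det(H) = (-2)·(-8) − 6² = -20.
Since det(H) < 0, H is indefinite and the critical point is a saddle point.

saddle point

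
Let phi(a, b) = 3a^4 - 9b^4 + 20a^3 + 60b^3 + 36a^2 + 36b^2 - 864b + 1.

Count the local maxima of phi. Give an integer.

phi separates as a function of a plus a function of b, so ∇phi=0 decouples.
∂phi/∂a = 12a(a + 2)(a + 3) = 0 at a ∈ {-3, -2, 0}; ∂phi/∂b = -36(b - 4)(b - 3)(b + 2) = 0 at b ∈ {-2, 3, 4}.
The Hessian is diagonal: diag(phi_aa, phi_bb). Second derivatives: phi_aa(-3)=36, phi_aa(-2)=-24, phi_aa(0)=72; phi_bb(-2)=-1080, phi_bb(3)=180, phi_bb(4)=-216.
Local maxima occur where both diagonal entries negative: (-2, -2), (-2, 4). Count: 2.

2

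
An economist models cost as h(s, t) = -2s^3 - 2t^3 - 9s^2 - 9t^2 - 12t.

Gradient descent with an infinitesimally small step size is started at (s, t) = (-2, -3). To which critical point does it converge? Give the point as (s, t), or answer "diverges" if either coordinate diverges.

(-3, -2)

h is separable, so gradient descent decouples: s follows -∂h/∂s, t follows -∂h/∂t.
∂h/∂s = -6s(s + 3); at s=-2 this is 12, so s decreases.
∂h/∂t = -6(t + 1)(t + 2); at t=-3 this is -12, so t increases.
s converges to its nearest critical value -3 (a local min of the s-part); t converges to -2. The iterate converges to (-3, -2).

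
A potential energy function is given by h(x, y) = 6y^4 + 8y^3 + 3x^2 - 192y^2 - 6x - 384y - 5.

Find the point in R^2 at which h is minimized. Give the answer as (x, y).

h(x,y) separates as P(x) + Q(y) − 5, so its minimum is min P + min Q − 5.
P'(x) = 6x - 6 vanishes at x ∈ {1}; Q'(y) = 24(y - 4)(y + 1)(y + 4) vanishes at y ∈ {-4, -1, 4}.
Local minima of P (where P''>0): P(1)=-3. Local minima of Q: Q(-4)=-512, Q(4)=-2560.
So the global minimum of h is P(1) + Q(4) − 5 = -3 − 2560 − 5 = -2568, attained at (1, 4).

(1, 4)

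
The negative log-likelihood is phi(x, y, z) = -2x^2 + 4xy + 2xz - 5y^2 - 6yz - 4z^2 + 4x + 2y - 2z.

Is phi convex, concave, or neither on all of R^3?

phi is quadratic, so its Hessian is the constant matrix H = [[-4, 4, 2], [4, -10, -6], [2, -6, -8]].
Leading principal minors: -4, 24, -104.
Signs alternate −, +, − ⇒ H ≺ 0 ⇒ concave.

concave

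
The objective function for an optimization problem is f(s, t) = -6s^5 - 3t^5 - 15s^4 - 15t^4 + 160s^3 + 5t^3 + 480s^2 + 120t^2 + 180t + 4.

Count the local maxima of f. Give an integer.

f separates as a function of s plus a function of t, so ∇f=0 decouples.
∂f/∂s = -30s(s - 4)(s + 2)(s + 4) = 0 at s ∈ {-4, -2, 0, 4}; ∂f/∂t = -15(t - 2)(t + 1)(t + 2)(t + 3) = 0 at t ∈ {-3, -2, -1, 2}.
The Hessian is diagonal: diag(f_ss, f_tt). Second derivatives: f_ss(-4)=1920, f_ss(-2)=-720, f_ss(0)=960, f_ss(4)=-5760; f_tt(-3)=150, f_tt(-2)=-60, f_tt(-1)=90, f_tt(2)=-900.
Local maxima occur where both diagonal entries negative: (-2, -2), (-2, 2), (4, -2), (4, 2). Count: 4.

4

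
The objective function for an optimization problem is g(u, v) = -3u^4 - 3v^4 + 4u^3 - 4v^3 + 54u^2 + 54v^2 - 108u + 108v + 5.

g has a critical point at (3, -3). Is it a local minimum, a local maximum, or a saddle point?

local maximum

The mixed partial ∂²g/∂u∂v is 0, so the Hessian at any point is diag(g_uu, g_vv) = diag(12(-3u^2 + 2u + 9), 12(-3v^2 - 2v + 9)).
At (3, -3): H = diag(-144, -144).
Both eigenvalues are negative, so H is negative definite: a local maximum.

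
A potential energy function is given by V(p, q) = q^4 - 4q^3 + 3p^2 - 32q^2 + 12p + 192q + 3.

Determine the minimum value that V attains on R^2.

V(p,q) separates as A(p) + B(q) + 3, so its minimum is min A + min B + 3.
A'(p) = 6p + 12 vanishes at p ∈ {-2}; B'(q) = 4(q - 4)(q - 3)(q + 4) vanishes at q ∈ {-4, 3, 4}.
Local minima of A (where A''>0): A(-2)=-12. Local minima of B: B(-4)=-768, B(4)=256.
So the global minimum of V is A(-2) + B(-4) + 3 = -12 − 768 + 3 = -777, attained at (-2, -4).

-777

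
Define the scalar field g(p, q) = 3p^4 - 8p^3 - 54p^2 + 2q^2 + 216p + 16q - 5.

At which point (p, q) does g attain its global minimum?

g(p,q) separates as A(p) + B(q) − 5, so its minimum is min A + min B − 5.
A'(p) = 12(p - 3)(p - 2)(p + 3) vanishes at p ∈ {-3, 2, 3}; B'(q) = 4q + 16 vanishes at q ∈ {-4}.
Local minima of A (where A''>0): A(-3)=-675, A(3)=189. Local minima of B: B(-4)=-32.
So the global minimum of g is A(-3) + B(-4) − 5 = -675 − 32 − 5 = -712, attained at (-3, -4).

(-3, -4)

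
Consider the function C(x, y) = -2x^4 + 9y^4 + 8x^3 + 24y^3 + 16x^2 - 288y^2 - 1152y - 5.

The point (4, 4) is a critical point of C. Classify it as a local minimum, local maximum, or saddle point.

saddle point

The mixed partial ∂²C/∂x∂y is 0, so the Hessian at any point is diag(C_xx, C_yy) = diag(8(-3x^2 + 6x + 4), 36(3y^2 + 4y - 16)).
At (4, 4): H = diag(-160, 1728).
The eigenvalues have opposite signs, so H is indefinite: a saddle point.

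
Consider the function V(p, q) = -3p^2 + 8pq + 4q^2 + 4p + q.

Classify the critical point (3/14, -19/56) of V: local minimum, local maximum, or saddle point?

saddle point

The Hessian of V is constant: H = [[-6, 8], [8, 8]].
det(H) = (-6)·8 − 8² = -112.
Since det(H) < 0, H is indefinite and the critical point is a saddle point.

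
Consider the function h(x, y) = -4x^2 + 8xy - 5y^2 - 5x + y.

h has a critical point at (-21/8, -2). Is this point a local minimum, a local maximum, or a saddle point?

The Hessian of h is constant: H = [[-8, 8], [8, -10]].
det(H) = (-8)·(-10) − 8² = 16.
det(H) > 0 and tr(H) = -18 < 0, so H is negative definite and the point is a local maximum.

local maximum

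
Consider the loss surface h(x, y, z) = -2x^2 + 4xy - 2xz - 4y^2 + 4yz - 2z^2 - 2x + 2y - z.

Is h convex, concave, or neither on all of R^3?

h is quadratic, so its Hessian is the constant matrix H = [[-4, 4, -2], [4, -8, 4], [-2, 4, -4]].
Leading principal minors: -4, 16, -32.
Signs alternate −, +, − ⇒ H ≺ 0 ⇒ concave.

concave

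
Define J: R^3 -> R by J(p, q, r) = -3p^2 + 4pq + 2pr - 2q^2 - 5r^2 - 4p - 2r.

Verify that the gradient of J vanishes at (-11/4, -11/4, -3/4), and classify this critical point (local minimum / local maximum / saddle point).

local maximum

∇J = (-6p + 4q + 2r - 4, 4p - 4q, 2p - 10r - 2); substituting (-11/4, -11/4, -3/4) gives ∇J = (0, 0, 0), so (-11/4, -11/4, -3/4) is indeed a critical point.
The Hessian is constant: H = [[-6, 4, 2], [4, -4, 0], [2, 0, -10]].
Leading principal minors: Δ₁ = -6, Δ₂ = 8, Δ₃ = -64.
The minors alternate sign starting negative (−, +, −), so H is negative definite: a local maximum.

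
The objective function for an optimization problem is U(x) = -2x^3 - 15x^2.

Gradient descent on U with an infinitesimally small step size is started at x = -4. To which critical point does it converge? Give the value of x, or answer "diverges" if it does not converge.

U'(x) = -6x(x + 5), so U'(-4) = 24.
Gradient descent moves in the -U' direction, i.e. x is decreasing.
The nearest critical point in that direction is x = -5, where U'' = 30 > 0 (a local minimum). The iterate converges there.

-5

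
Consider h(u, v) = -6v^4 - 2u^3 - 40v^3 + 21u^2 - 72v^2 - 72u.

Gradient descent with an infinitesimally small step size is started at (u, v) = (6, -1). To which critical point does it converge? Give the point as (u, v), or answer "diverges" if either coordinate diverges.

h is separable, so gradient descent decouples: u follows -∂h/∂u, v follows -∂h/∂v.
∂h/∂u = -6(u - 4)(u - 3); at u=6 this is -36, so u increases.
∂h/∂v = -24v(v + 2)(v + 3); at v=-1 this is 48, so v decreases.
The u-coordinate has no critical point in that direction and runs off to infinity.

diverges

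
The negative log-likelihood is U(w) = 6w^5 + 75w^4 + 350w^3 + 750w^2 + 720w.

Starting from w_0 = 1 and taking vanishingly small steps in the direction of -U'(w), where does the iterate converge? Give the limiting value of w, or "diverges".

U'(w) = 30(w + 1)(w + 2)(w + 3)(w + 4), so U'(1) = 3600.
Gradient descent moves in the -U' direction, i.e. w is decreasing.
The nearest critical point in that direction is w = -1, where U'' = 180 > 0 (a local minimum). The iterate converges there.

-1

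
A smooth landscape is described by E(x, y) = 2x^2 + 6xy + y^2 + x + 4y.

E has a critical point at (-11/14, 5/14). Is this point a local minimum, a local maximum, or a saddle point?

saddle point

The Hessian of E is constant: H = [[4, 6], [6, 2]].
det(H) = 4·2 − 6² = -28.
Since det(H) < 0, H is indefinite and the critical point is a saddle point.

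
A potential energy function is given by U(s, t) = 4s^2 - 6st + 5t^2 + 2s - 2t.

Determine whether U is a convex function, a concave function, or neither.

U is quadratic, so its Hessian is the constant matrix H = [[8, -6], [-6, 10]].
det(H) = 44, tr(H) = 18.
det(H) > 0 and tr(H) > 0, so H is positive definite everywhere: convex.

convex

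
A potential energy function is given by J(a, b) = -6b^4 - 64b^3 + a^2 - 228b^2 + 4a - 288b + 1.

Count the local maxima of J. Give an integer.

0

J separates as a function of a plus a function of b, so ∇J=0 decouples.
∂J/∂a = 2(a + 2) = 0 at a ∈ {-2}; ∂J/∂b = -24(b + 1)(b + 3)(b + 4) = 0 at b ∈ {-4, -3, -1}.
The Hessian is diagonal: diag(J_aa, J_bb). Second derivatives: J_aa(-2)=2; J_bb(-4)=-72, J_bb(-3)=48, J_bb(-1)=-144.
Local maxima occur where both diagonal entries negative: none. Count: 0.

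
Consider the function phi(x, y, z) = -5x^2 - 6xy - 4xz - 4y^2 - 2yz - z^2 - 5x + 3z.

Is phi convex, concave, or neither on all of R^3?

phi is quadratic, so its Hessian is the constant matrix H = [[-10, -6, -4], [-6, -8, -2], [-4, -2, -2]].
Leading principal minors: -10, 44, -16.
Signs alternate −, +, − ⇒ H ≺ 0 ⇒ concave.

concave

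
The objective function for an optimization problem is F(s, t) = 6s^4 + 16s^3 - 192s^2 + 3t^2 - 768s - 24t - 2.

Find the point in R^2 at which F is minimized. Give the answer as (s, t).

F(s,t) separates as P(s) + Q(t) − 2, so its minimum is min P + min Q − 2.
P'(s) = 24(s - 4)(s + 2)(s + 4) vanishes at s ∈ {-4, -2, 4}; Q'(t) = 6(t - 4) vanishes at t ∈ {4}.
Local minima of P (where P''>0): P(-4)=512, P(4)=-3584. Local minima of Q: Q(4)=-48.
So the global minimum of F is P(4) + Q(4) − 2 = -3584 − 48 − 2 = -3634, attained at (4, 4).

(4, 4)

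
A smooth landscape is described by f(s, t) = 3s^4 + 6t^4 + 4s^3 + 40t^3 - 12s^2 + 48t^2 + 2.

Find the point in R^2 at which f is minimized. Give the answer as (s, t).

f(s,t) separates as P(s) + Q(t) + 2, so its minimum is min P + min Q + 2.
P'(s) = 12s(s - 1)(s + 2) vanishes at s ∈ {-2, 0, 1}; Q'(t) = 24t(t + 1)(t + 4) vanishes at t ∈ {-4, -1, 0}.
Local minima of P (where P''>0): P(-2)=-32, P(1)=-5. Local minima of Q: Q(-4)=-256, Q(0)=0.
So the global minimum of f is P(-2) + Q(-4) + 2 = -32 − 256 + 2 = -286, attained at (-2, -4).

(-2, -4)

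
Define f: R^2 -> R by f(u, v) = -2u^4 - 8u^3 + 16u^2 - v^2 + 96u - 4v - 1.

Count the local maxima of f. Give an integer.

f separates as a function of u plus a function of v, so ∇f=0 decouples.
∂f/∂u = -8(u - 2)(u + 2)(u + 3) = 0 at u ∈ {-3, -2, 2}; ∂f/∂v = -2(v + 2) = 0 at v ∈ {-2}.
The Hessian is diagonal: diag(f_uu, f_vv). Second derivatives: f_uu(-3)=-40, f_uu(-2)=32, f_uu(2)=-160; f_vv(-2)=-2.
Local maxima occur where both diagonal entries negative: (-3, -2), (2, -2). Count: 2.

2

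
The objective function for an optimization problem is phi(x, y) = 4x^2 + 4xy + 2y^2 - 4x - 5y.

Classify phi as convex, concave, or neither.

convex

phi is quadratic, so its Hessian is the constant matrix H = [[8, 4], [4, 4]].
det(H) = 16, tr(H) = 12.
det(H) > 0 and tr(H) > 0, so H is positive definite everywhere: convex.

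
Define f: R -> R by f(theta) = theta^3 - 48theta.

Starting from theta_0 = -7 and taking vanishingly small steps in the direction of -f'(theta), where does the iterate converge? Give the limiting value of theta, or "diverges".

f'(theta) = 3(theta - 4)(theta + 4), so f'(-7) = 99.
Gradient descent moves in the -f' direction, i.e. theta is decreasing.
There is no critical point below theta=-7, and f' keeps the same sign, so the iterate runs off to −∞.

diverges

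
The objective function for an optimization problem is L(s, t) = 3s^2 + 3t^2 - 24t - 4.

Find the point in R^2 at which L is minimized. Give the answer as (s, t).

L(s,t) separates as P(s) + Q(t) − 4, so its minimum is min P + min Q − 4.
P'(s) = 6s vanishes at s ∈ {0}; Q'(t) = 6(t - 4) vanishes at t ∈ {4}.
Local minima of P (where P''>0): P(0)=0. Local minima of Q: Q(4)=-48.
So the global minimum of L is P(0) + Q(4) − 4 = 0 − 48 − 4 = -52, attained at (0, 4).

(0, 4)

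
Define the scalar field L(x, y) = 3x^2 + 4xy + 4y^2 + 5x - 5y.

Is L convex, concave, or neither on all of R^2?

convex

L is quadratic, so its Hessian is the constant matrix H = [[6, 4], [4, 8]].
det(H) = 32, tr(H) = 14.
det(H) > 0 and tr(H) > 0, so H is positive definite everywhere: convex.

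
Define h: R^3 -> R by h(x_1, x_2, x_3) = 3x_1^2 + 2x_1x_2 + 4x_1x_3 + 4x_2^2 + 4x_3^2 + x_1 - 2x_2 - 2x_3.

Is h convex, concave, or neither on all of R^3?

h is quadratic, so its Hessian is the constant matrix H = [[6, 2, 4], [2, 8, 0], [4, 0, 8]].
Leading principal minors: 6, 44, 224.
All positive ⇒ H ≻ 0 ⇒ convex.

convex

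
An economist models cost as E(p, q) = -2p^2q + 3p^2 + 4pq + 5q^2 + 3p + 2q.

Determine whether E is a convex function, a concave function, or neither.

The term -2p^2q is cubic, so the Hessian is not constant.
∂²E/∂p² = -4q + 6, which takes both signs as q varies (negative for sufficiently large q). A diagonal entry of the Hessian changing sign means the Hessian is neither positive- nor negative-semidefinite on all of R^2.

neither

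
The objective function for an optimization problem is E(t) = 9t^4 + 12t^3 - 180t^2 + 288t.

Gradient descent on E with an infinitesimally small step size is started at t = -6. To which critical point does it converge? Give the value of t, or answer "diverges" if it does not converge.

E'(t) = 36(t - 2)(t - 1)(t + 4), so E'(-6) = -4032.
Gradient descent moves in the -E' direction, i.e. t is increasing.
The nearest critical point in that direction is t = -4, where E'' = 1080 > 0 (a local minimum). The iterate converges there.

-4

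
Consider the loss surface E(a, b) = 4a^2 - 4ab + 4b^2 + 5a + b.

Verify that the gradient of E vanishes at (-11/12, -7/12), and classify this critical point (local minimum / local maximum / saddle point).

∇E = (8a - 4b + 5, -4a + 8b + 1); substituting (-11/12, -7/12) gives ∇E = (0, 0), so (-11/12, -7/12) is indeed a critical point.
The Hessian of E is constant: H = [[8, -4], [-4, 8]].
det(H) = 8·8 − (-4)² = 48.
det(H) > 0 and tr(H) = 16 > 0, so H is positive definite and the point is a local minimum.

local minimum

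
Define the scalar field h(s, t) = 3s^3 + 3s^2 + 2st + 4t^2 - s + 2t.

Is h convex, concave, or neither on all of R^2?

The term 3s^3 is cubic, so the Hessian is not constant.
∂²h/∂s² = 18s + 6, which takes both signs as s varies (negative for sufficiently negative s). A diagonal entry of the Hessian changing sign means the Hessian is neither positive- nor negative-semidefinite on all of R^2.

neither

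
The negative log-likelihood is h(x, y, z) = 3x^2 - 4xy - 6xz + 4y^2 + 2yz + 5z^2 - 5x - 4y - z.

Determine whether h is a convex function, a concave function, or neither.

convex

h is quadratic, so its Hessian is the constant matrix H = [[6, -4, -6], [-4, 8, 2], [-6, 2, 10]].
Leading principal minors: 6, 32, 104.
All positive ⇒ H ≻ 0 ⇒ convex.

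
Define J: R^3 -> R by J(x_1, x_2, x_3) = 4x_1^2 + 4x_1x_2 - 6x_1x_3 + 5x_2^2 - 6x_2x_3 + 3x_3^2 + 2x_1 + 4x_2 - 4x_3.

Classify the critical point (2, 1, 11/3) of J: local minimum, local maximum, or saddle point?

The Hessian is constant: H = [[8, 4, -6], [4, 10, -6], [-6, -6, 6]].
Leading principal minors: Δ₁ = 8, Δ₂ = 64, Δ₃ = 24.
All leading minors are positive, so H is positive definite: a local minimum.

local minimum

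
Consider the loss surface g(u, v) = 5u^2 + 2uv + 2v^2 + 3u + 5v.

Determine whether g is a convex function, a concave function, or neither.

convex

g is quadratic, so its Hessian is the constant matrix H = [[10, 2], [2, 4]].
det(H) = 36, tr(H) = 14.
det(H) > 0 and tr(H) > 0, so H is positive definite everywhere: convex.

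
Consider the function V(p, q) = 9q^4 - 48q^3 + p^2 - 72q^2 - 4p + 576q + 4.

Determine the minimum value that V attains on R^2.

-912

V(p,q) separates as A(p) + B(q) + 4, so its minimum is min A + min B + 4.
A'(p) = 2p - 4 vanishes at p ∈ {2}; B'(q) = 36(q - 4)(q - 2)(q + 2) vanishes at q ∈ {-2, 2, 4}.
Local minima of A (where A''>0): A(2)=-4. Local minima of B: B(-2)=-912, B(4)=384.
So the global minimum of V is A(2) + B(-2) + 4 = -4 − 912 + 4 = -912, attained at (2, -2).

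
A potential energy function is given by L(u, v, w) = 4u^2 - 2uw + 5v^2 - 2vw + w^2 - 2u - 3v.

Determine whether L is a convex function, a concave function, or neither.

convex

L is quadratic, so its Hessian is the constant matrix H = [[8, 0, -2], [0, 10, -2], [-2, -2, 2]].
Leading principal minors: 8, 80, 88.
All positive ⇒ H ≻ 0 ⇒ convex.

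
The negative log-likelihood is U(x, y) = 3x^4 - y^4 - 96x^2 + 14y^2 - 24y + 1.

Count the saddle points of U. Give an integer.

U separates as a function of x plus a function of y, so ∇U=0 decouples.
∂U/∂x = 12x(x - 4)(x + 4) = 0 at x ∈ {-4, 0, 4}; ∂U/∂y = -4(y - 2)(y - 1)(y + 3) = 0 at y ∈ {-3, 1, 2}.
The Hessian is diagonal: diag(U_xx, U_yy). Second derivatives: U_xx(-4)=384, U_xx(0)=-192, U_xx(4)=384; U_yy(-3)=-80, U_yy(1)=16, U_yy(2)=-20.
Saddle points occur where the two diagonal entries have opposite signs: (-4, -3), (-4, 2), (0, 1), (4, -3), (4, 2). Count: 5.

5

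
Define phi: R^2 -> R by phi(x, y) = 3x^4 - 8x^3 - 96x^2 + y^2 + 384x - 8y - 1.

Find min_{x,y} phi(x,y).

-1809

phi(x,y) separates as P(x) + Q(y) − 1, so its minimum is min P + min Q − 1.
P'(x) = 12(x - 4)(x - 2)(x + 4) vanishes at x ∈ {-4, 2, 4}; Q'(y) = 2y - 8 vanishes at y ∈ {4}.
Local minima of P (where P''>0): P(-4)=-1792, P(4)=256. Local minima of Q: Q(4)=-16.
So the global minimum of phi is P(-4) + Q(4) − 1 = -1792 − 16 − 1 = -1809, attained at (-4, 4).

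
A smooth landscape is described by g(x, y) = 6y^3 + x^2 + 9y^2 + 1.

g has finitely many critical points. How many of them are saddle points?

1

g separates as a function of x plus a function of y, so ∇g=0 decouples.
∂g/∂x = 2x = 0 at x ∈ {0}; ∂g/∂y = 18y(y + 1) = 0 at y ∈ {-1, 0}.
The Hessian is diagonal: diag(g_xx, g_yy). Second derivatives: g_xx(0)=2; g_yy(-1)=-18, g_yy(0)=18.
Saddle points occur where the two diagonal entries have opposite signs: (0, -1). Count: 1.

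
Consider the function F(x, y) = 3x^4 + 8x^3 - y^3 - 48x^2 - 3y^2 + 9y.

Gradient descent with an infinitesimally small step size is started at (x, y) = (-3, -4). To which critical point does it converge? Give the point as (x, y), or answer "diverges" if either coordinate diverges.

F is separable, so gradient descent decouples: x follows -∂F/∂x, y follows -∂F/∂y.
∂F/∂x = 12x(x - 2)(x + 4); at x=-3 this is 180, so x decreases.
∂F/∂y = -3(y - 1)(y + 3); at y=-4 this is -15, so y increases.
x converges to its nearest critical value -4 (a local min of the x-part); y converges to -3. The iterate converges to (-4, -3).

(-4, -3)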